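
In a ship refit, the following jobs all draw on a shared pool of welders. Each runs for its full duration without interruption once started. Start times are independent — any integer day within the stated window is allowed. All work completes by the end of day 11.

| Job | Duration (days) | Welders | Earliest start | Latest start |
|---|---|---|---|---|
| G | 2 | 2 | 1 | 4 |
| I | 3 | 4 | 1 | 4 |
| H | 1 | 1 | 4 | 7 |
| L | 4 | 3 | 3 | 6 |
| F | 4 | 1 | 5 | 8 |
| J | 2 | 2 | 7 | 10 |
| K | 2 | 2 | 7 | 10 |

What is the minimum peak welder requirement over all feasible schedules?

Early-start (G@1, I@1, H@4, L@3, F@5, J@7, K@7) gives peak 7: d1:6  d2:6  d3:7  d4:4  d5:4  d6:4  d7:5  d8:5  d9:0  d10:0  d11:0.
Shift G→4, L→6, J→10, K→10.
Schedule G@4, I@1, H@4, L@6, F@5, J@10, K@10: d1:4  d2:4  d3:4  d4:3  d5:3  d6:4  d7:4  d8:4  d9:3  d10:4  d11:4 — peak 4.
Total welder-days = 41 over 11 days ⇒ peak ≥ ⌈41/11⌉ = 4, so 4 is optimal.

4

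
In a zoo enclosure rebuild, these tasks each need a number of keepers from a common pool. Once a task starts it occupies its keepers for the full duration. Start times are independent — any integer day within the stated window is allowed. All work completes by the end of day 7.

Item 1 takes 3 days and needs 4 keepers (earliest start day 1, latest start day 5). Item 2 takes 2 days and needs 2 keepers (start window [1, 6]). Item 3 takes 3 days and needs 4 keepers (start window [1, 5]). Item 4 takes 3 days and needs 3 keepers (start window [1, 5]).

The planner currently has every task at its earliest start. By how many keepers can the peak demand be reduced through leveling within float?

Early-start peak: d1:13  d2:13  d3:11  d4:0  d5:0  d6:0  d7:0 ⇒ 13.
Leveled (Item 1@1, Item 2@1, Item 3@4, Item 4@3): d1:6  d2:6  d3:7  d4:7  d5:7  d6:4  d7:0 ⇒ 7.
Reduction 13 − 7 = 6.

6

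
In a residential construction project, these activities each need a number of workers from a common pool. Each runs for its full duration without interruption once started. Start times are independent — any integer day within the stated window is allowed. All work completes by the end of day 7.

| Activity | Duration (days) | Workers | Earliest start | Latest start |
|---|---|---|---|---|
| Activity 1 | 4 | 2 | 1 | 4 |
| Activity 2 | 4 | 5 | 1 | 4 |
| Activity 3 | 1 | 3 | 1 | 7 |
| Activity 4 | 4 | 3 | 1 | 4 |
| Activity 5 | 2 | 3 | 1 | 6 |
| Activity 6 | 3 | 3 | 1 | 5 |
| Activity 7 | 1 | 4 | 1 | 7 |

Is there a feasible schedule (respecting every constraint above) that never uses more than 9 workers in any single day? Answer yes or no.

The minimum achievable peak is 10; 9 < 10, so no feasible schedule stays within the cap.

no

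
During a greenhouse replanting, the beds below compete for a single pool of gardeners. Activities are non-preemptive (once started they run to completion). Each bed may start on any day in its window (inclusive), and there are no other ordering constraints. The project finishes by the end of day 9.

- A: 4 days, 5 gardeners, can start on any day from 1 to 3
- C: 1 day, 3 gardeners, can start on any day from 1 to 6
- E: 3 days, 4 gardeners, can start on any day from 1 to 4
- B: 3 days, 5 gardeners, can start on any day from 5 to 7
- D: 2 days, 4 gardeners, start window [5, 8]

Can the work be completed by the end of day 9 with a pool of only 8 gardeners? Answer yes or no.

no

The minimum achievable peak is 9; 8 < 9, so no feasible schedule stays within the cap.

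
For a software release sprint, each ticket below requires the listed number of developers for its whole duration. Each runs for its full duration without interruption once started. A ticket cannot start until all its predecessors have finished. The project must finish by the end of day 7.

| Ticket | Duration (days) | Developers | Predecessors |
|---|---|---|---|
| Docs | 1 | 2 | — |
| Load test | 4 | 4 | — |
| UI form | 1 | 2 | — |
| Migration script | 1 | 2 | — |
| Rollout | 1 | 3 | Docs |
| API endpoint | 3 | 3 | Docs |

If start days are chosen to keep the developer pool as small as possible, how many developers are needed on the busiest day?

6

Early-start (Docs@1, Load test@1, UI form@1, Migration script@1, Rollout@2, API endpoint@2) gives peak 10: d1:10  d2:10  d3:7  d4:7  d5:0  d6:0  d7:0.
Shift UI form→2, Migration script→3, Rollout→5, API endpoint→5.
Schedule Docs@1, Load test@1, UI form@2, Migration script@3, Rollout@5, API endpoint@5: d1:6  d2:6  d3:6  d4:4  d5:6  d6:3  d7:3 — peak 6.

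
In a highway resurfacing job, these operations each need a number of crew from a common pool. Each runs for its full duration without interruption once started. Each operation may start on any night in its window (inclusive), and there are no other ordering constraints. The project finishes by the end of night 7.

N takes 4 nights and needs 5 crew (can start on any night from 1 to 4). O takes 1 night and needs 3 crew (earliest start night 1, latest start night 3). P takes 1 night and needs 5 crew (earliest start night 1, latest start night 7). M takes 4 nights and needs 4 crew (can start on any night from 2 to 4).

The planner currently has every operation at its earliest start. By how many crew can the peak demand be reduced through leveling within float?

Early-start peak: n1:13  n2:9  n3:9  n4:9  n5:4  n6:0  n7:0 ⇒ 13.
Leveled (N@1, O@1, P@5, M@2): n1:8  n2:9  n3:9  n4:9  n5:9  n6:0  n7:0 ⇒ 9.
Reduction 13 − 9 = 4.

4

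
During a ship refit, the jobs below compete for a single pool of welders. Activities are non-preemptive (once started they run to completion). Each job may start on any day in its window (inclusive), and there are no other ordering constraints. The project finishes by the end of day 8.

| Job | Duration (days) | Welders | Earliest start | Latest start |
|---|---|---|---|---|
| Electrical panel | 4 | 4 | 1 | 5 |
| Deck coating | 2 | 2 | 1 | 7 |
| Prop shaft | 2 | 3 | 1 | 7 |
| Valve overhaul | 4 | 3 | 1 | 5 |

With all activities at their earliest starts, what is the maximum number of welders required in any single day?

12

Early-start schedule: Electrical panel@1, Deck coating@1, Prop shaft@1, Valve overhaul@1.
Load per day: day 1: 12, day 2: 12, day 3: 7, day 4: 7, day 5: 0, day 6: 0, day 7: 0, day 8: 0.
Peak is 12.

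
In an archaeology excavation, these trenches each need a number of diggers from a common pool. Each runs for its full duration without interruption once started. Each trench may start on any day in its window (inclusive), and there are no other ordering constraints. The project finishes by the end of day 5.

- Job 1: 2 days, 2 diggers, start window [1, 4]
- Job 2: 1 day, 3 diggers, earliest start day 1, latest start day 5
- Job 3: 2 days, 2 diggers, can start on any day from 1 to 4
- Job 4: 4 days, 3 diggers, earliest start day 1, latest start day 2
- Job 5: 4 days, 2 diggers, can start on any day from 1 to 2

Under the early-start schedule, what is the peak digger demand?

12

Early-start schedule: Job 1@1, Job 2@1, Job 3@1, Job 4@1, Job 5@1.
Load per day: day 1: 12, day 2: 9, day 3: 5, day 4: 5, day 5: 0.
Peak is 12.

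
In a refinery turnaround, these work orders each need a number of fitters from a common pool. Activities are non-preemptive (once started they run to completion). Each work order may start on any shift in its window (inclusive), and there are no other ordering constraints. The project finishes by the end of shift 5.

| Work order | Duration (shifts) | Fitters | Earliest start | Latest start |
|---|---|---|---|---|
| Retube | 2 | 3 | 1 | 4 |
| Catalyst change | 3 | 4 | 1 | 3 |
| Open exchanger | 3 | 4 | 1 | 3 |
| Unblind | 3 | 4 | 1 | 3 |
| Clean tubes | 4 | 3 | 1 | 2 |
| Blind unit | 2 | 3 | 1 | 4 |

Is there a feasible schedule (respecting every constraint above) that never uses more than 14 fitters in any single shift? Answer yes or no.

The minimum achievable peak is 15; 14 < 15, so no feasible schedule stays within the cap.

no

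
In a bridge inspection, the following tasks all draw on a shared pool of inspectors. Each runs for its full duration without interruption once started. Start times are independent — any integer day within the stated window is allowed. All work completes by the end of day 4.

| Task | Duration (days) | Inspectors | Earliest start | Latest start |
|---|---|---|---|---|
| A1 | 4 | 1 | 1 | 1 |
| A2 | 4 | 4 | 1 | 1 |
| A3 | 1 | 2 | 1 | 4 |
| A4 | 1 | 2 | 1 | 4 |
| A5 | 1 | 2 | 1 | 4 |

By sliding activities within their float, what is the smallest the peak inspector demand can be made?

Early-start (A1@1, A2@1, A3@1, A4@1, A5@1) gives peak 11: d1:11  d2:5  d3:5  d4:5.
Shift A4→2, A5→3.
Schedule A1@1, A2@1, A3@1, A4@2, A5@3: d1:7  d2:7  d3:7  d4:5 — peak 7.
Total inspector-days = 26 over 4 days ⇒ peak ≥ ⌈26/4⌉ = 7, so 7 is optimal.

7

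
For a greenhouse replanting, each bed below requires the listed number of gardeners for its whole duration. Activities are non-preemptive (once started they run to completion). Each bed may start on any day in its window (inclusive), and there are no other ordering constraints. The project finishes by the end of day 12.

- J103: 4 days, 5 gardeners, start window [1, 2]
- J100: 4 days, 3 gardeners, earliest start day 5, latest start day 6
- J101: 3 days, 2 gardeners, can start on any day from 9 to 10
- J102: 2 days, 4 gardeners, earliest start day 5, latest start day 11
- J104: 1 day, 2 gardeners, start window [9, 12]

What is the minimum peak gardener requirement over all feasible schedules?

6

Early-start (J103@1, J100@5, J101@9, J102@5, J104@9) gives peak 7: d1:5  d2:5  d3:5  d4:5  d5:7  d6:7  d7:3  d8:3  d9:4  d10:2  d11:2  d12:0.
Shift J102→9, J104→11.
Schedule J103@1, J100@5, J101@9, J102@9, J104@11: d1:5  d2:5  d3:5  d4:5  d5:3  d6:3  d7:3  d8:3  d9:6  d10:6  d11:4  d12:0 — peak 6.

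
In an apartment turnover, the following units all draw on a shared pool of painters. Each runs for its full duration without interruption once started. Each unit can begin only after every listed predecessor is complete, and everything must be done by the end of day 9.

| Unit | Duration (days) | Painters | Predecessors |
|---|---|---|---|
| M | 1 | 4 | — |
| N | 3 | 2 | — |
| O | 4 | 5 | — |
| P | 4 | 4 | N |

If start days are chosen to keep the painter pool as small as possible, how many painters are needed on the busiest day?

Early-start (M@1, N@1, O@1, P@4) gives peak 11: d1:11  d2:7  d3:7  d4:9  d5:4  d6:4  d7:4  d8:0  d9:0.
Shift O→2, P→6.
Schedule M@1, N@1, O@2, P@6: d1:6  d2:7  d3:7  d4:5  d5:5  d6:4  d7:4  d8:4  d9:4 — peak 7.

7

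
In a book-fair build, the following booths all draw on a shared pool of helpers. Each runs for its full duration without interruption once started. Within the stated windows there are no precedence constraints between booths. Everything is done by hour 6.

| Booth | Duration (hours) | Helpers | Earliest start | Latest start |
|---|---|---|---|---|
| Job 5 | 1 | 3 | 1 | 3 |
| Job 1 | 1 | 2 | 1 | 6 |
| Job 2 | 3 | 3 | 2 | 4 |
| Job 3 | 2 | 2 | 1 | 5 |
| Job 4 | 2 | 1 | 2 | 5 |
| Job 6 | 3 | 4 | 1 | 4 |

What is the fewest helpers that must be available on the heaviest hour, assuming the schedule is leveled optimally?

Early-start (Job 5@1, Job 1@1, Job 2@2, Job 3@1, Job 4@2, Job 6@1) gives peak 11: h1:11  h2:10  h3:8  h4:3  h5:0  h6:0.
Shift Job 6→4.
Schedule Job 5@1, Job 1@1, Job 2@2, Job 3@1, Job 4@2, Job 6@4: h1:7  h2:6  h3:4  h4:7  h5:4  h6:4 — peak 7.

7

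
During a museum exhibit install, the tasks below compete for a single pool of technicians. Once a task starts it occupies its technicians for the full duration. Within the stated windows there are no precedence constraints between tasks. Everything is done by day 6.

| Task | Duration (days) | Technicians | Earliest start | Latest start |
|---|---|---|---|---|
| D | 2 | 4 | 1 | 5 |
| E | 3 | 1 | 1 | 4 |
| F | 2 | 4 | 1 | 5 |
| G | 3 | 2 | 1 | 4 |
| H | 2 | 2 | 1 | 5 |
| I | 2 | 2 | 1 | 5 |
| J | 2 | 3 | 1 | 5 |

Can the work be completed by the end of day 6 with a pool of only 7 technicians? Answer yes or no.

Schedule D@1, E@1, F@3, G@1, H@4, I@5, J@5: d1:7  d2:7  d3:7  d4:6  d5:7  d6:5 — peak 7 ≤ 7.

yes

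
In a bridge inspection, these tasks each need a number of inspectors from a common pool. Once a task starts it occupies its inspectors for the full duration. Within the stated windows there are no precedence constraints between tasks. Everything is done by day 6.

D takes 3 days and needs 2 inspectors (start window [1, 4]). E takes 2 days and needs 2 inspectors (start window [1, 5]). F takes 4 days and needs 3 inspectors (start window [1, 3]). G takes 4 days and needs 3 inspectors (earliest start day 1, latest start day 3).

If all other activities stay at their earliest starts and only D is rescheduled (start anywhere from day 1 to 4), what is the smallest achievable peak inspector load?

D@1: d1:10  d2:10  d3:8  d4:6  d5:0  d6:0 → peak 10
D@2: d1:8  d2:10  d3:8  d4:8  d5:0  d6:0 → peak 10
D@3: d1:8  d2:8  d3:8  d4:8  d5:2  d6:0 → peak 8
D@4: d1:8  d2:8  d3:6  d4:8  d5:2  d6:2 → peak 8
Best is D@3, peak 8.

8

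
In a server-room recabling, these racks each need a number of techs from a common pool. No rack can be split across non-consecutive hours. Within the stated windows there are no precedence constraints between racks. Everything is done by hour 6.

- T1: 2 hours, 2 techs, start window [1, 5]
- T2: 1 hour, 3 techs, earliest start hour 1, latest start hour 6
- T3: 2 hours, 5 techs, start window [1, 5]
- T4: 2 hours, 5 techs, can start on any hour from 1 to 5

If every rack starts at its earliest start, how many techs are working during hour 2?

At early start, hour 2 has: T1, T3, T4.
Demand: 2 + 5 + 5 = 12.

12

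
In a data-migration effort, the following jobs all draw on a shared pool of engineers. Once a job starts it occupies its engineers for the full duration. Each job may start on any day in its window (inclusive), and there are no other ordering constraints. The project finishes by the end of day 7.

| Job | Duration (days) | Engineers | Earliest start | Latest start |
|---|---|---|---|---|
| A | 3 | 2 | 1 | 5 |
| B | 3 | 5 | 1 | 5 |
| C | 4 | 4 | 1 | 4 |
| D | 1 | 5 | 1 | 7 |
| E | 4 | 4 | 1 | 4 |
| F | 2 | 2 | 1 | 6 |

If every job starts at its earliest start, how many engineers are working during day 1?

22

At early start, day 1 has: A, B, C, D, E, F.
Demand: 2 + 5 + 4 + 5 + 4 + 2 = 22.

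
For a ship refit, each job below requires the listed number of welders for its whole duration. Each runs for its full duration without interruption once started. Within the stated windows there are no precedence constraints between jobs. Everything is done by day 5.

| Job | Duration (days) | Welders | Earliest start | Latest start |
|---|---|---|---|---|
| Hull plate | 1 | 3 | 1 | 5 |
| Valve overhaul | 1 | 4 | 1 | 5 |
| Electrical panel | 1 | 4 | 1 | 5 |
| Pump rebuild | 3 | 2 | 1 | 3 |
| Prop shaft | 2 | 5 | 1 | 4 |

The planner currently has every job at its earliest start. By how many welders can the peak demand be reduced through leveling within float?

Early-start peak: d1:18  d2:7  d3:2  d4:0  d5:0 ⇒ 18.
Leveled (Hull plate@1, Valve overhaul@2, Electrical panel@3, Pump rebuild@1, Prop shaft@4): d1:5  d2:6  d3:6  d4:5  d5:5 ⇒ 6.
Reduction 18 − 6 = 12.

12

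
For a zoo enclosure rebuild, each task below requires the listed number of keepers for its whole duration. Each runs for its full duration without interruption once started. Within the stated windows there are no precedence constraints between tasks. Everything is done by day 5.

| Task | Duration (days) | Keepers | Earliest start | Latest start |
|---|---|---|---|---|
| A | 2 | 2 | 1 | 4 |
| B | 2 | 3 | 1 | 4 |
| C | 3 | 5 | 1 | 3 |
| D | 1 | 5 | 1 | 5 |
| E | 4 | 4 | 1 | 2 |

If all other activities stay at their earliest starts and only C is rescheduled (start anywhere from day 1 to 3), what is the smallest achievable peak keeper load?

C@1: d1:19  d2:14  d3:9  d4:4  d5:0 → peak 19
C@2: d1:14  d2:14  d3:9  d4:9  d5:0 → peak 14
C@3: d1:14  d2:9  d3:9  d4:9  d5:5 → peak 14
Best is C@2, peak 14.

14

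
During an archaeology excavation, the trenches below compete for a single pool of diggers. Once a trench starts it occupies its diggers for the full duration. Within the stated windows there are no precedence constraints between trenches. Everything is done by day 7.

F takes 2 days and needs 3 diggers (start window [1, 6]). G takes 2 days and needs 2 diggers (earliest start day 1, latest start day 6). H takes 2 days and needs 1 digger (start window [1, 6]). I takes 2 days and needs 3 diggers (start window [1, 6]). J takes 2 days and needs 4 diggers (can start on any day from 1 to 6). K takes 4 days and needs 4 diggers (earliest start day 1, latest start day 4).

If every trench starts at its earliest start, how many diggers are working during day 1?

17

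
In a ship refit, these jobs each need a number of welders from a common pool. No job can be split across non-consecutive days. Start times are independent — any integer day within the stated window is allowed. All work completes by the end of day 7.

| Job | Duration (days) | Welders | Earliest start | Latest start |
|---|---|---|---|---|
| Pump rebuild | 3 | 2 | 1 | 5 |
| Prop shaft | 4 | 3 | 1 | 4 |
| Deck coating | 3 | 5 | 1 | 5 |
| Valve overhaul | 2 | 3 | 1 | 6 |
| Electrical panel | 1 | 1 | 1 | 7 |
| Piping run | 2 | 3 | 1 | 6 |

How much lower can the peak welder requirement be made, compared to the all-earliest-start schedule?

10

Early-start peak: d1:17  d2:16  d3:10  d4:3  d5:0  d6:0  d7:0 ⇒ 17.
Leveled (Pump rebuild@1, Prop shaft@4, Deck coating@1, Valve overhaul@4, Electrical panel@4, Piping run@6): d1:7  d2:7  d3:7  d4:7  d5:6  d6:6  d7:6 ⇒ 7.
Reduction 17 − 7 = 10.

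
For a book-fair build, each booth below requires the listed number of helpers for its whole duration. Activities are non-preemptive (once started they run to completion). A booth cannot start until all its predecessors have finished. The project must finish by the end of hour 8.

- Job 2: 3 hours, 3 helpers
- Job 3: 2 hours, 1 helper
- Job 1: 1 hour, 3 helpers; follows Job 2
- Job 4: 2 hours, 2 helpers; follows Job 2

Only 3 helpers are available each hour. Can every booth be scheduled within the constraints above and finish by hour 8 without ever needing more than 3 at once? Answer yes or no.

yes

Schedule Job 2@1, Job 3@4, Job 1@6, Job 4@4: h1:3  h2:3  h3:3  h4:3  h5:3  h6:3  h7:0  h8:0 — peak 3 ≤ 3.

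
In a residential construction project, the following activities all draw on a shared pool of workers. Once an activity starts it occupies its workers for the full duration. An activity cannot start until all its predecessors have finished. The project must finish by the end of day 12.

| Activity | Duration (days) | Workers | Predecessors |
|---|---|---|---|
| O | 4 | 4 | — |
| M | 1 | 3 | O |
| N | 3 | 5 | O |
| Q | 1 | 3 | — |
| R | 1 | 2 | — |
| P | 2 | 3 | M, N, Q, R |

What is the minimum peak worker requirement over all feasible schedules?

Early-start (O@1, M@5, N@5, Q@1, R@1, P@8) gives peak 9: d1:9  d2:4  d3:4  d4:4  d5:8  d6:5  d7:5  d8:3  d9:3  d10:0  d11:0  d12:0.
Shift N→6, Q→9, R→5, P→10.
Schedule O@1, M@5, N@6, Q@9, R@5, P@10: d1:4  d2:4  d3:4  d4:4  d5:5  d6:5  d7:5  d8:5  d9:3  d10:3  d11:3  d12:0 — peak 5.

5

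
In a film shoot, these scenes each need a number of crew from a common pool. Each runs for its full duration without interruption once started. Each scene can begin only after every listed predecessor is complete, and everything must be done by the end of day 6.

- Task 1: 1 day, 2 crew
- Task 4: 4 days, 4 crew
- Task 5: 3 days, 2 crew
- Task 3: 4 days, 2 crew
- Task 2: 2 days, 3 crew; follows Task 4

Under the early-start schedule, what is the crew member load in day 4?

At early start, day 4 has: Task 4, Task 3.
Demand: 4 + 2 = 6.

6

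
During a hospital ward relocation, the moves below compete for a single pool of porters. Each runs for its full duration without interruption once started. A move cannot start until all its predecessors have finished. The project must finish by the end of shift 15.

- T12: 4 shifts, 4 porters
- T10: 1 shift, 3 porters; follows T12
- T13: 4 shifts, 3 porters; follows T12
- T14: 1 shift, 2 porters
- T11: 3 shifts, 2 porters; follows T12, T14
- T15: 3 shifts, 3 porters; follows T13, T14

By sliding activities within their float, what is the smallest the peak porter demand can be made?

Early-start (T12@1, T10@5, T13@5, T14@1, T11@5, T15@9) gives peak 8: s1:6  s2:4  s3:4  s4:4  s5:8  s6:5  s7:5  s8:3  s9:3  s10:3  s11:3  s12:0  s13:0  s14:0  s15:0.
Shift T13→6, T14→5, T11→6, T15→10.
Schedule T12@1, T10@5, T13@6, T14@5, T11@6, T15@10: s1:4  s2:4  s3:4  s4:4  s5:5  s6:5  s7:5  s8:5  s9:3  s10:3  s11:3  s12:3  s13:0  s14:0  s15:0 — peak 5.

5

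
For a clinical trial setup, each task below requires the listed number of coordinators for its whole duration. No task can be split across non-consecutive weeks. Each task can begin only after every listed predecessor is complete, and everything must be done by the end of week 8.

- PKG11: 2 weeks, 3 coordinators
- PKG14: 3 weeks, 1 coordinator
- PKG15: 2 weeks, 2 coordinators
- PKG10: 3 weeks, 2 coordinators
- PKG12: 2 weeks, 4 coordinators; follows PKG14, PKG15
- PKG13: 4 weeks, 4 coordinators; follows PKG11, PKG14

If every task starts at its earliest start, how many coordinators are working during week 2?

8

At early start, week 2 has: PKG11, PKG14, PKG15, PKG10.
Demand: 3 + 1 + 2 + 2 = 8.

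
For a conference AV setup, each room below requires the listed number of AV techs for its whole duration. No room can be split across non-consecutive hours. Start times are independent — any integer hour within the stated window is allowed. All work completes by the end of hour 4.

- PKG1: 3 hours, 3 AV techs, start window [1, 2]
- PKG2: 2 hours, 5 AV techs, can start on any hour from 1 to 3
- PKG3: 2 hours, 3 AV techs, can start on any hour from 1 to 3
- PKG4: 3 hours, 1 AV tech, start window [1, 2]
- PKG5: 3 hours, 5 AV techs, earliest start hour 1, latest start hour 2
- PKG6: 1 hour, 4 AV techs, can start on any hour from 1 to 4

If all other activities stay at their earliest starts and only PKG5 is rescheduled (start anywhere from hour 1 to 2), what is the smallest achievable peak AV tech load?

17

PKG5@1: h1:21  h2:17  h3:9  h4:0 → peak 21
PKG5@2: h1:16  h2:17  h3:9  h4:5 → peak 17
Best is PKG5@2, peak 17.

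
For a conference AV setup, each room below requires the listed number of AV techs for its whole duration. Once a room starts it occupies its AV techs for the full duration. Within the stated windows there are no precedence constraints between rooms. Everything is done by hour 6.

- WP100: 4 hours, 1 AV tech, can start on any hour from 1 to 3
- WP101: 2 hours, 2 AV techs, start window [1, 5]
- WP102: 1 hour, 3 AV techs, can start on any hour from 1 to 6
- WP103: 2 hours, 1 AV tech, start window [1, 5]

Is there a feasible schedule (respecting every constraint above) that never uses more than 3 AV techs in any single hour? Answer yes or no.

Schedule WP100@1, WP101@1, WP102@5, WP103@3: h1:3  h2:3  h3:2  h4:2  h5:3  h6:0 — peak 3 ≤ 3.

yes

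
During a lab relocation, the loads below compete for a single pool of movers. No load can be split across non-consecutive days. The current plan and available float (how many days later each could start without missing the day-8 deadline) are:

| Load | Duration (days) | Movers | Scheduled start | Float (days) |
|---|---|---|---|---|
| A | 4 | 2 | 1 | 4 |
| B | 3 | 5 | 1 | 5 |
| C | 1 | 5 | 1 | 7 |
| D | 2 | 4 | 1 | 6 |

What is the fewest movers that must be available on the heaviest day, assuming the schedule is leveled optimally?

6

Early-start (A@1, B@1, C@1, D@1) gives peak 16: d1:16  d2:11  d3:7  d4:2  d5:0  d6:0  d7:0  d8:0.
Shift B→5, C→8.
Schedule A@1, B@5, C@8, D@1: d1:6  d2:6  d3:2  d4:2  d5:5  d6:5  d7:5  d8:5 — peak 6.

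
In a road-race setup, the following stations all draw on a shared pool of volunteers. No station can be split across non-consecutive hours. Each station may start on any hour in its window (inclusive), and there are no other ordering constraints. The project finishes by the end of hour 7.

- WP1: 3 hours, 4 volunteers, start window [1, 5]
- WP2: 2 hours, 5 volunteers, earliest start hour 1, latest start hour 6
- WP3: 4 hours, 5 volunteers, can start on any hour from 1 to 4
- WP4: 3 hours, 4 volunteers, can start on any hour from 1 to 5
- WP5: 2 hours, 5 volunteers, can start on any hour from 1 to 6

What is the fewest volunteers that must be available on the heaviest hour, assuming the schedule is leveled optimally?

Early-start (WP1@1, WP2@1, WP3@1, WP4@1, WP5@1) gives peak 23: h1:23  h2:23  h3:13  h4:5  h5:0  h6:0  h7:0.
Shift WP3→4, WP4→3, WP5→6.
Schedule WP1@1, WP2@1, WP3@4, WP4@3, WP5@6: h1:9  h2:9  h3:8  h4:9  h5:9  h6:10  h7:10 — peak 10.
Total volunteer-hours = 64 over 7 hours ⇒ peak ≥ ⌈64/7⌉ = 10, so 10 is optimal.

10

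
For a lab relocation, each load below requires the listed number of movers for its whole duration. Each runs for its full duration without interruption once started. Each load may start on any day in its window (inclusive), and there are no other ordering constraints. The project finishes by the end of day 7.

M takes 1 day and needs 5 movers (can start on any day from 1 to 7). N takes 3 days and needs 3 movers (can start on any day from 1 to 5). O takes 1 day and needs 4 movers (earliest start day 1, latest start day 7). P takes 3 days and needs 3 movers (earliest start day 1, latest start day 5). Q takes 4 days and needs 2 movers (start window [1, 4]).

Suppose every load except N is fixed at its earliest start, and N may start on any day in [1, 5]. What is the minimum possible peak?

N@1: d1:17  d2:8  d3:8  d4:2  d5:0  d6:0  d7:0 → peak 17
N@2: d1:14  d2:8  d3:8  d4:5  d5:0  d6:0  d7:0 → peak 14
N@3: d1:14  d2:5  d3:8  d4:5  d5:3  d6:0  d7:0 → peak 14
N@4: d1:14  d2:5  d3:5  d4:5  d5:3  d6:3  d7:0 → peak 14
N@5: d1:14  d2:5  d3:5  d4:2  d5:3  d6:3  d7:3 → peak 14
Best is N@2, peak 14.

14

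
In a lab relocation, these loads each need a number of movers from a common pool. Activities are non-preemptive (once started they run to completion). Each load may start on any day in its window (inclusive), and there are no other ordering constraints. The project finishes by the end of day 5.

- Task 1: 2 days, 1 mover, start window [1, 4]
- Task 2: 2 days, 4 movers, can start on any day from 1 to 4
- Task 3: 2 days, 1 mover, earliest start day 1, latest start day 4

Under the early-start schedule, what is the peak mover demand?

6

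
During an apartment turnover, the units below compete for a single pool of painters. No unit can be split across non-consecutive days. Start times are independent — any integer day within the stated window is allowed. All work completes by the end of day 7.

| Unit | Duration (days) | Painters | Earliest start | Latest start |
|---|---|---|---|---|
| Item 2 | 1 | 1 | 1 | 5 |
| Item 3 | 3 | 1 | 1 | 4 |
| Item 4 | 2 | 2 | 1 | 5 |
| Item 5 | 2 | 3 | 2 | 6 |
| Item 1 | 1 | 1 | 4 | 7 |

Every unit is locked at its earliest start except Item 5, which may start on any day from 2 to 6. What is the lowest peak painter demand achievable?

4

Item 5@2: d1:4  d2:6  d3:4  d4:1  d5:0  d6:0  d7:0 → peak 6
Item 5@3: d1:4  d2:3  d3:4  d4:4  d5:0  d6:0  d7:0 → peak 4
Item 5@4: d1:4  d2:3  d3:1  d4:4  d5:3  d6:0  d7:0 → peak 4
Item 5@5: d1:4  d2:3  d3:1  d4:1  d5:3  d6:3  d7:0 → peak 4
Item 5@6: d1:4  d2:3  d3:1  d4:1  d5:0  d6:3  d7:3 → peak 4
Best is Item 5@3, peak 4.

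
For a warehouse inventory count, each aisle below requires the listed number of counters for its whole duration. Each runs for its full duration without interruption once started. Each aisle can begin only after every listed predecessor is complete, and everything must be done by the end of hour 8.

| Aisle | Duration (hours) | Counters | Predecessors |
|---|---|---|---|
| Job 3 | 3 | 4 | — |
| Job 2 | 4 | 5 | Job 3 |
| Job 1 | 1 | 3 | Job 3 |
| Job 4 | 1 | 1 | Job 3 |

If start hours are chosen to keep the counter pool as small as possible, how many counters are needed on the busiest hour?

Early-start (Job 3@1, Job 2@4, Job 1@4, Job 4@4) gives peak 9: h1:4  h2:4  h3:4  h4:9  h5:5  h6:5  h7:5  h8:0.
Shift Job 1→8, Job 4→8.
Schedule Job 3@1, Job 2@4, Job 1@8, Job 4@8: h1:4  h2:4  h3:4  h4:5  h5:5  h6:5  h7:5  h8:4 — peak 5.
Total counter-hours = 36 over 8 hours ⇒ peak ≥ ⌈36/8⌉ = 5, so 5 is optimal.

5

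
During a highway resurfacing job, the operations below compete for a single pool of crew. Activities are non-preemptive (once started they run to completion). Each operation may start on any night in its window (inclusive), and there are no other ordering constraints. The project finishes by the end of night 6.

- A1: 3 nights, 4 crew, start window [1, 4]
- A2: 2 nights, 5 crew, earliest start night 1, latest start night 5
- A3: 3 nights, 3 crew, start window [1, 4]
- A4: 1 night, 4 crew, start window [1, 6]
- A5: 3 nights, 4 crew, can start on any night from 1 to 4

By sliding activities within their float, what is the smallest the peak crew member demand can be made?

Early-start (A1@1, A2@1, A3@1, A4@1, A5@1) gives peak 20: n1:20  n2:16  n3:11  n4:0  n5:0  n6:0.
Shift A2→4, A3→4, A4→6.
Schedule A1@1, A2@4, A3@4, A4@6, A5@1: n1:8  n2:8  n3:8  n4:8  n5:8  n6:7 — peak 8.
Total crew member-nights = 47 over 6 nights ⇒ peak ≥ ⌈47/6⌉ = 8, so 8 is optimal.

8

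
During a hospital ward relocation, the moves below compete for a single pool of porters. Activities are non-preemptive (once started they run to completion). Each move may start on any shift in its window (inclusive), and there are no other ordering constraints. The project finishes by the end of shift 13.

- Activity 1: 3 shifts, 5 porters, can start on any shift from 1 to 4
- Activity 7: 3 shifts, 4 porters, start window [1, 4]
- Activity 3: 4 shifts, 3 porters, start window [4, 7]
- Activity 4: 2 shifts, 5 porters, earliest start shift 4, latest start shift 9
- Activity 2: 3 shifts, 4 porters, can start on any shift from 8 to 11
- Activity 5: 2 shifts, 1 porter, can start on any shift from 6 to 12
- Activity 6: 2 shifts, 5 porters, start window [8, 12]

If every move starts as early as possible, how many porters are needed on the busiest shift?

Early-start schedule: Activity 1@1, Activity 7@1, Activity 3@4, Activity 4@4, Activity 2@8, Activity 5@6, Activity 6@8.
Load per shift: shift 1: 9, shift 2: 9, shift 3: 9, shift 4: 8, shift 5: 8, shift 6: 4, shift 7: 4, shift 8: 9, shift 9: 9, shift 10: 4, shift 11: 0, shift 12: 0, shift 13: 0.
Peak is 9.

9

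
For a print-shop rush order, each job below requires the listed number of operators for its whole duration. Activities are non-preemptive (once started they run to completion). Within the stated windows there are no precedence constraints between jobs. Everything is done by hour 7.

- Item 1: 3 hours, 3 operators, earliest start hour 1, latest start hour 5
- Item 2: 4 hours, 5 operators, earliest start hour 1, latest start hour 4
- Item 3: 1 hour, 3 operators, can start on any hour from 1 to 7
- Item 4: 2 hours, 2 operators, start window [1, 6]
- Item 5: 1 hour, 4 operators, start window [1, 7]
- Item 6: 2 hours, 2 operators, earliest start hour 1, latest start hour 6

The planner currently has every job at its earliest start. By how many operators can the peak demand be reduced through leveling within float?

12

Early-start peak: h1:19  h2:12  h3:8  h4:5  h5:0  h6:0  h7:0 ⇒ 19.
Leveled (Item 1@1, Item 2@4, Item 3@1, Item 4@3, Item 5@2, Item 6@5): h1:6  h2:7  h3:5  h4:7  h5:7  h6:7  h7:5 ⇒ 7.
Reduction 19 − 7 = 12.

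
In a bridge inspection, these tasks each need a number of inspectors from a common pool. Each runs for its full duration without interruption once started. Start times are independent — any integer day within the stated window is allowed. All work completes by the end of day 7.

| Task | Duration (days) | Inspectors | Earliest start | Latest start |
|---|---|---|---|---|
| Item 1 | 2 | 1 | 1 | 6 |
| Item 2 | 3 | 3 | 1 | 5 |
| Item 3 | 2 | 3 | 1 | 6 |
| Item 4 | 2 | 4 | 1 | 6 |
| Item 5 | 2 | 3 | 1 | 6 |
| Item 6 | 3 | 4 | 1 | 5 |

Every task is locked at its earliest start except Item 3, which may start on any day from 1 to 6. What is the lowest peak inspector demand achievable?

Item 3@1: d1:18  d2:18  d3:7  d4:0  d5:0  d6:0  d7:0 → peak 18
Item 3@2: d1:15  d2:18  d3:10  d4:0  d5:0  d6:0  d7:0 → peak 18
Item 3@3: d1:15  d2:15  d3:10  d4:3  d5:0  d6:0  d7:0 → peak 15
Item 3@4: d1:15  d2:15  d3:7  d4:3  d5:3  d6:0  d7:0 → peak 15
Item 3@5: d1:15  d2:15  d3:7  d4:0  d5:3  d6:3  d7:0 → peak 15
Item 3@6: d1:15  d2:15  d3:7  d4:0  d5:0  d6:3  d7:3 → peak 15
Best is Item 3@3, peak 15.

15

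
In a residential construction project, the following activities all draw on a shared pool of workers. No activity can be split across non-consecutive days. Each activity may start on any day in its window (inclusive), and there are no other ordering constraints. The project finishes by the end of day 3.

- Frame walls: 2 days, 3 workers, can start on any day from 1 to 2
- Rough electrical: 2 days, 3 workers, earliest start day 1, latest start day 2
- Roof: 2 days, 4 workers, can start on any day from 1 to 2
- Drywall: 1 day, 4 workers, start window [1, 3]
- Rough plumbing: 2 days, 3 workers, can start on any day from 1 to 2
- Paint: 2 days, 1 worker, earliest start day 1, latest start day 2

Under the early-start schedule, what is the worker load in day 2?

14

At early start, day 2 has: Frame walls, Rough electrical, Roof, Rough plumbing, Paint.
Demand: 3 + 3 + 4 + 3 + 1 = 14.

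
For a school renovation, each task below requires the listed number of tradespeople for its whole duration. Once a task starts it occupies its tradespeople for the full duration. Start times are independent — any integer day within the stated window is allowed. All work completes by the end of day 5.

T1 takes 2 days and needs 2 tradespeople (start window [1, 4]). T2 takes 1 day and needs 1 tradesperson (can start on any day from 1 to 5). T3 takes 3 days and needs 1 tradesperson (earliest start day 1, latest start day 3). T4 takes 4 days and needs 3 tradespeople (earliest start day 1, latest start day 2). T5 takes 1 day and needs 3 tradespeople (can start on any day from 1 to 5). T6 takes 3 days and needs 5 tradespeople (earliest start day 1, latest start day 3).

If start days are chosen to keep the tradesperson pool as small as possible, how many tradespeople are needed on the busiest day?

9

Early-start (T1@1, T2@1, T3@1, T4@1, T5@1, T6@1) gives peak 15: d1:15  d2:11  d3:9  d4:3  d5:0.
Shift T5→2, T6→3.
Schedule T1@1, T2@1, T3@1, T4@1, T5@2, T6@3: d1:7  d2:9  d3:9  d4:8  d5:5 — peak 9.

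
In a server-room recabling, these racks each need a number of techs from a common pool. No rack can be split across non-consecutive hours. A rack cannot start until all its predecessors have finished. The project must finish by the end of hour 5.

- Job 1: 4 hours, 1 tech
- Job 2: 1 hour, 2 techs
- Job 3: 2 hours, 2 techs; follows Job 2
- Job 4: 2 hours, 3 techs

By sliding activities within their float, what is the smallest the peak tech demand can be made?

4

Early-start (Job 1@1, Job 2@1, Job 3@2, Job 4@1) gives peak 6: h1:6  h2:6  h3:3  h4:1  h5:0.
Shift Job 4→4.
Schedule Job 1@1, Job 2@1, Job 3@2, Job 4@4: h1:3  h2:3  h3:3  h4:4  h5:3 — peak 4.
Total tech-hours = 16 over 5 hours ⇒ peak ≥ ⌈16/5⌉ = 4, so 4 is optimal.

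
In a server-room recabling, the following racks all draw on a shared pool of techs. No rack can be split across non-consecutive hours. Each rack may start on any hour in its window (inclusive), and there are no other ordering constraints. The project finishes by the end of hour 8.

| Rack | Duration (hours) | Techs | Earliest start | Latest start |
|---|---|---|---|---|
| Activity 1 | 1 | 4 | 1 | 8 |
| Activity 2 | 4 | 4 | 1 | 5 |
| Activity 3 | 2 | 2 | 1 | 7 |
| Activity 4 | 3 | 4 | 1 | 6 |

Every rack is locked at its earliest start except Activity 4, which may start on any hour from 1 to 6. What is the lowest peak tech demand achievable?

10

Activity 4@1: h1:14  h2:10  h3:8  h4:4  h5:0  h6:0  h7:0  h8:0 → peak 14
Activity 4@2: h1:10  h2:10  h3:8  h4:8  h5:0  h6:0  h7:0  h8:0 → peak 10
Activity 4@3: h1:10  h2:6  h3:8  h4:8  h5:4  h6:0  h7:0  h8:0 → peak 10
Activity 4@4: h1:10  h2:6  h3:4  h4:8  h5:4  h6:4  h7:0  h8:0 → peak 10
Activity 4@5: h1:10  h2:6  h3:4  h4:4  h5:4  h6:4  h7:4  h8:0 → peak 10
Activity 4@6: h1:10  h2:6  h3:4  h4:4  h5:0  h6:4  h7:4  h8:4 → peak 10
Best is Activity 4@2, peak 10.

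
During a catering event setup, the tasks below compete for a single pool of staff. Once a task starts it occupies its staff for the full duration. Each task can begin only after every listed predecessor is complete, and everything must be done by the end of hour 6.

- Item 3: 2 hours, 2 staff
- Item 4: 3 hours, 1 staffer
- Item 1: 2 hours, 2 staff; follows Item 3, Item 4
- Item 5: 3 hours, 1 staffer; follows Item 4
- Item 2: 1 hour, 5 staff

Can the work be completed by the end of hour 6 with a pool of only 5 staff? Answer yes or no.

The minimum achievable peak is 6; 5 < 6, so no feasible schedule stays within the cap.

no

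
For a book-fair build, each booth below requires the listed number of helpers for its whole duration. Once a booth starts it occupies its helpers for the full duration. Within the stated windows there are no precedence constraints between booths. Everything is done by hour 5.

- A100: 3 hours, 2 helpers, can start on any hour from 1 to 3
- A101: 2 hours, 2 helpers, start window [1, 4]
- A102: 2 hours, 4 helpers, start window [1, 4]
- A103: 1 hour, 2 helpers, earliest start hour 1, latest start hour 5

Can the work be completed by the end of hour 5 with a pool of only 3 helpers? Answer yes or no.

Total helper-hours = 20; over 5 hours the average is 20/5 > 3, so some hour must exceed 3.

no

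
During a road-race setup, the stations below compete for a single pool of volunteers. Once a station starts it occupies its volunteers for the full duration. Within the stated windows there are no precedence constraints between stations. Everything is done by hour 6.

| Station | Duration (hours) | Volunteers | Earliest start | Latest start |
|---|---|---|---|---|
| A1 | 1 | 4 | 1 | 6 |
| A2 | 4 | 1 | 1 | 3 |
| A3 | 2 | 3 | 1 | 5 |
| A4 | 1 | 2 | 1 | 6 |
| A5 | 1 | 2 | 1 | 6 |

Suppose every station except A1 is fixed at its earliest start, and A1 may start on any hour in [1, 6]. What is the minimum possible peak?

A1@1: h1:12  h2:4  h3:1  h4:1  h5:0  h6:0 → peak 12
A1@2: h1:8  h2:8  h3:1  h4:1  h5:0  h6:0 → peak 8
A1@3: h1:8  h2:4  h3:5  h4:1  h5:0  h6:0 → peak 8
A1@4: h1:8  h2:4  h3:1  h4:5  h5:0  h6:0 → peak 8
A1@5: h1:8  h2:4  h3:1  h4:1  h5:4  h6:0 → peak 8
A1@6: h1:8  h2:4  h3:1  h4:1  h5:0  h6:4 → peak 8
Best is A1@2, peak 8.

8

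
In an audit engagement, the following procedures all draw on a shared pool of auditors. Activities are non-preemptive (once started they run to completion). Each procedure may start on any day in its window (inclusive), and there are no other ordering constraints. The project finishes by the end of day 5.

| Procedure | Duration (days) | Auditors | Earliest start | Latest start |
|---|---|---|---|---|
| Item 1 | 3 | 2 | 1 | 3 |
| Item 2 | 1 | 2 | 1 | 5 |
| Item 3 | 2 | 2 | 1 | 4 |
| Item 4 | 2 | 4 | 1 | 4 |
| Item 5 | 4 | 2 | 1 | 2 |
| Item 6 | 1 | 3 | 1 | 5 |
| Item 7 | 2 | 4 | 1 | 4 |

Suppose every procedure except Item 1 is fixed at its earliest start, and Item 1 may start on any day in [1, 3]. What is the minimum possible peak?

17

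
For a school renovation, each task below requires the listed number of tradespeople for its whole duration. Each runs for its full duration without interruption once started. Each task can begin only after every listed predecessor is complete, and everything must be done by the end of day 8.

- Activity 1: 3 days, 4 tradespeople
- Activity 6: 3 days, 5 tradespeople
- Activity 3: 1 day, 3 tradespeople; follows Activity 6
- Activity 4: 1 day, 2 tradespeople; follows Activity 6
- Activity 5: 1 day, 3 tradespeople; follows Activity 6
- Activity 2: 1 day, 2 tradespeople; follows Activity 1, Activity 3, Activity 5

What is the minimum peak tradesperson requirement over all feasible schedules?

6

Early-start (Activity 1@1, Activity 6@1, Activity 3@4, Activity 4@4, Activity 5@4, Activity 2@5) gives peak 9: d1:9  d2:9  d3:9  d4:8  d5:2  d6:0  d7:0  d8:0.
Shift Activity 6→4, Activity 3→7, Activity 4→8, Activity 5→7, Activity 2→8.
Schedule Activity 1@1, Activity 6@4, Activity 3@7, Activity 4@8, Activity 5@7, Activity 2@8: d1:4  d2:4  d3:4  d4:5  d5:5  d6:5  d7:6  d8:4 — peak 6.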